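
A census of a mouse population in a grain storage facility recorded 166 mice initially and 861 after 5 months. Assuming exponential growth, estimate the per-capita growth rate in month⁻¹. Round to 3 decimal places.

From N(t) = N₀·e^(rt): e^(r·5) = 861/166 = 5.1867.
r·5 = ln(5.1867) = 1.6461, so r = 1.6461/5 = 0.32922.

0.329 per month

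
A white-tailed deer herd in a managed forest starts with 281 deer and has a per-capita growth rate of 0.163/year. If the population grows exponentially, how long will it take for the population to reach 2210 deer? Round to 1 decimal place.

12.7 years

Set N₀·e^(rt) = 2210: e^(0.163·t) = 2210/281 = 7.8648.
0.163·t = ln(7.8648) = 2.0624, so t = 2.0624/0.163 = 12.653.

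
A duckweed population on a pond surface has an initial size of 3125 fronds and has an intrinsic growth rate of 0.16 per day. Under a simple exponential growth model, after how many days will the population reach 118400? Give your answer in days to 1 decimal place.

22.7 days

Set N₀·e^(rt) = 118400: e^(0.16·t) = 118400/3125 = 37.888.
0.16·t = ln(37.888) = 3.6346, so t = 3.6346/0.16 = 22.716.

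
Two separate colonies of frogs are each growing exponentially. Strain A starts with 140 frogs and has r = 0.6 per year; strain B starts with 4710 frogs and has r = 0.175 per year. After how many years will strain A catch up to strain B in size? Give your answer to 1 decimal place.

8.3 years

Set 140·e^(0.6t) = 4710·e^(0.175t).
e^((0.6 − 0.175)t) = 4710/140 → e^(0.425·t) = 33.643.
0.425·t = ln(33.643) = 3.5158, so t = 3.5158/0.425 = 8.2725.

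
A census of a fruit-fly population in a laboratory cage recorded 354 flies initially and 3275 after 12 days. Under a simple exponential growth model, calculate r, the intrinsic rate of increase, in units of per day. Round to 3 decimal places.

From N(t) = N₀·e^(rt): e^(r·12) = 3275/354 = 9.2514.
r·12 = ln(9.2514) = 2.2248, so r = 2.2248/12 = 0.1854.

0.185 per day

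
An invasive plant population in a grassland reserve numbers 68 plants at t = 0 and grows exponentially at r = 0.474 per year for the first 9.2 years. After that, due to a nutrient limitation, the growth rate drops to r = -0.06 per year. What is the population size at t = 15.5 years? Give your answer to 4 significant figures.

Phase 1: N(9.2) = 68·e^(0.474×9.2) = 68·e^4.361 = 5325.74.
Phase 2 runs for 15.5 − 9.2 = 6.3 years at r = -0.06.
N(15.5) = 5325.74·e^(-0.06×6.3) = 5325.74·e^-0.378 = 3649.36.

3649 plants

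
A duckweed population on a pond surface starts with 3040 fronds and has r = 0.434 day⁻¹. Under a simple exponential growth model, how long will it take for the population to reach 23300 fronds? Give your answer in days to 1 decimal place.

Set N₀·e^(rt) = 23300: e^(0.434·t) = 23300/3040 = 7.6645.
0.434·t = ln(7.6645) = 2.0366, so t = 2.0366/0.434 = 4.6926.

4.7 days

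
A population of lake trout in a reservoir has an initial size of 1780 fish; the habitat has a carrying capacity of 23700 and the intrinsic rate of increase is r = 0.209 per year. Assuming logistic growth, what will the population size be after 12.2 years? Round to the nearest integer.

A = (K − N₀)/N₀ = (23700 − 1780)/1780 = 12.315.
N(t) = K/(1 + A·e^(−rt)) = 23700/(1 + 12.315×e^(−0.209×12.2)).
e^(−2.55) = 0.078097; denominator = 1 + 12.315×0.078097 = 1.9617.
N = 23700/1.9617 = 12081.1.

12081 fish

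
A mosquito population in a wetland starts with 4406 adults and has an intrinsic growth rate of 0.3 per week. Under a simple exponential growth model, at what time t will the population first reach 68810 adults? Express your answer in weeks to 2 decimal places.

Set N₀·e^(rt) = 68810: e^(0.3·t) = 68810/4406 = 15.617.
0.3·t = ln(15.617) = 2.7484, so t = 2.7484/0.3 = 9.1613.

9.16 weeks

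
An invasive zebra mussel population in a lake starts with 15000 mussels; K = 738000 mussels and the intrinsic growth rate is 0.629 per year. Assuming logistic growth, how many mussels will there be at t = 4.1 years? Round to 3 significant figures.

158000 mussels

A = (K − N₀)/N₀ = (738000 − 15000)/15000 = 48.2.
N(t) = K/(1 + A·e^(−rt)) = 738000/(1 + 48.2×e^(−0.629×4.1)).
e^(−2.579) = 0.075857; denominator = 1 + 48.2×0.075857 = 4.6563.
N = 738000/4.6563 = 158494.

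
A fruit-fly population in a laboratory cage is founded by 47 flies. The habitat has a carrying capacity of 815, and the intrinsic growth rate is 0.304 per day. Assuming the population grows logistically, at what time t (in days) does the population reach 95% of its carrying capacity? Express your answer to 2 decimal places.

18.88 days

A = (K − N₀)/N₀ = (815 − 47)/47 = 16.34.
Solve 815/(1 + 16.34·e^(−0.304t)) = 774.25: 1 + 16.34·e^(−0.304t) = 1.0526, so e^(−0.304t) = 0.00322094.
−0.304·t = ln(0.00322094) = -5.7381, so t = 5.7381/0.304 = 18.875.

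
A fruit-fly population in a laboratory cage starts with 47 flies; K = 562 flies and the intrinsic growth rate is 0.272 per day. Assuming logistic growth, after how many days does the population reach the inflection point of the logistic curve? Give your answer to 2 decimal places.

8.80 days

Logistic growth is fastest at N = K/2 = 281.
A = (K − N₀)/N₀ = 10.957. Set K/(1 + A·e^(−rt)) = K/2 → A·e^(−rt) = 1.
e^(−0.272t) = 1/10.957 = 0.0912621, so t = ln(10.957)/0.272 = 2.394/0.272 = 8.8015.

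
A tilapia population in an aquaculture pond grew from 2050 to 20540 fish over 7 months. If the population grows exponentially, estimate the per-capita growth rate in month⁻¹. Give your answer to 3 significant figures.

0.329 per month

From N(t) = N₀·e^(rt): e^(r·7) = 20540/2050 = 10.02.
r·7 = ln(10.02) = 2.3045, so r = 2.3045/7 = 0.32922.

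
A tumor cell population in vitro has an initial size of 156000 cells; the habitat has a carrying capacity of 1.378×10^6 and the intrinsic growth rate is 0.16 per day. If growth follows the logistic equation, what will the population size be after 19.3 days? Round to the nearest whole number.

A = (K − N₀)/N₀ = (1.378×10^6 − 156000)/156000 = 7.8333.
N(t) = K/(1 + A·e^(−rt)) = 1.378×10^6/(1 + 7.8333×e^(−0.16×19.3)).
e^(−3.088) = 0.045593; denominator = 1 + 7.8333×0.045593 = 1.3571.
N = 1.378×10^6/1.3571 = 1.015366×10^6.

1015366 cells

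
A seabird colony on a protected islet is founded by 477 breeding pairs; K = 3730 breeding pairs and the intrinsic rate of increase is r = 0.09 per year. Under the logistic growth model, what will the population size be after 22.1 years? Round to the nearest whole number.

A = (K − N₀)/N₀ = (3730 − 477)/477 = 6.8197.
N(t) = K/(1 + A·e^(−rt)) = 3730/(1 + 6.8197×e^(−0.09×22.1)).
e^(−1.989) = 0.13683; denominator = 1 + 6.8197×0.13683 = 1.9332.
N = 3730/1.9332 = 1929.49.

1929 breeding pairs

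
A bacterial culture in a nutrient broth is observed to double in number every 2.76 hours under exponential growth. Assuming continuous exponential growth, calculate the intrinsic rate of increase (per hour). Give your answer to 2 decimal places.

0.25 per hour

r = ln(2)/t_d = 0.6931/2.76 = 0.25114.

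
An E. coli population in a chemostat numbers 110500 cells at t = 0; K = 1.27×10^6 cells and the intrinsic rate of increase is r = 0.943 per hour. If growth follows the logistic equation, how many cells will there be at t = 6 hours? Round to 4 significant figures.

1225000 cells

A = (K − N₀)/N₀ = (1.27×10^6 − 110500)/110500 = 10.493.
N(t) = K/(1 + A·e^(−rt)) = 1.27×10^6/(1 + 10.493×e^(−0.943×6)).
e^(−5.658) = 0.0034895; denominator = 1 + 10.493×0.0034895 = 1.0366.
N = 1.27×10^6/1.0366 = 1.22514×10^6.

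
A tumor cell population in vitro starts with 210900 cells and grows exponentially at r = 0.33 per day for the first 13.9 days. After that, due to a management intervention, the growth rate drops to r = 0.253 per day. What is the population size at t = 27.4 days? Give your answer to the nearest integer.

Phase 1: N(13.9) = 210900·e^(0.33×13.9) = 210900·e^4.587 = 2.071025×10^7.
Phase 2 runs for 27.4 − 13.9 = 13.5 days at r = 0.253.
N(27.4) = 2.071025×10^7·e^(0.253×13.5) = 2.071025×10^7·e^3.415 = 6.302577×10^8.

630257716 cells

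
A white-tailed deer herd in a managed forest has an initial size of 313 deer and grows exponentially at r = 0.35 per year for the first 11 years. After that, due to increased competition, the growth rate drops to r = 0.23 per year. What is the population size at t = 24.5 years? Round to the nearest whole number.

Phase 1: N(11) = 313·e^(0.35×11) = 313·e^3.85 = 14708.8.
Phase 2 runs for 24.5 − 11 = 13.5 years at r = 0.23.
N(24.5) = 14708.8·e^(0.23×13.5) = 14708.8·e^3.105 = 328142.

328142 deer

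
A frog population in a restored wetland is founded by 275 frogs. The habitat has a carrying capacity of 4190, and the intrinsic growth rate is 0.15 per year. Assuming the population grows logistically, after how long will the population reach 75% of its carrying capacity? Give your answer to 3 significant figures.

A = (K − N₀)/N₀ = (4190 − 275)/275 = 14.236.
Solve 4190/(1 + 14.236·e^(−0.15t)) = 3142.5: 1 + 14.236·e^(−0.15t) = 1.3333, so e^(−0.15t) = 0.0234142.
−0.15·t = ln(0.0234142) = -3.7544, so t = 3.7544/0.15 = 25.029.

25.0 years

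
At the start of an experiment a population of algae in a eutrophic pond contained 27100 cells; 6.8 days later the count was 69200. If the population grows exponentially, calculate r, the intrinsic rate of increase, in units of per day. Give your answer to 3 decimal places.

0.138 per day

From N(t) = N₀·e^(rt): e^(r·6.8) = 69200/27100 = 2.5535.
r·6.8 = ln(2.5535) = 0.93747, so r = 0.93747/6.8 = 0.13786.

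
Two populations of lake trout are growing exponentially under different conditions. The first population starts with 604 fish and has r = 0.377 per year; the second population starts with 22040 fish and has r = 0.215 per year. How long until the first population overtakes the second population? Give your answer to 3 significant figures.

22.2 years

Set 604·e^(0.377t) = 22040·e^(0.215t).
e^((0.377 − 0.215)t) = 22040/604 → e^(0.162·t) = 36.49.
0.162·t = ln(36.49) = 3.597, so t = 3.597/0.162 = 22.204.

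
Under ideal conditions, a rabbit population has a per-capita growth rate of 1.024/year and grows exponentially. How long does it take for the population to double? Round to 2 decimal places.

Doubling time t_d = ln(2)/r = 0.6931/1.024 = 0.6769.

0.68 years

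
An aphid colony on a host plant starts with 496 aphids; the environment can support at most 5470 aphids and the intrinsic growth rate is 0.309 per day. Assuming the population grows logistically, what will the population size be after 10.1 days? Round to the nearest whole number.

3792 aphids

A = (K − N₀)/N₀ = (5470 − 496)/496 = 10.028.
N(t) = K/(1 + A·e^(−rt)) = 5470/(1 + 10.028×e^(−0.309×10.1)).
e^(−3.121) = 0.044117; denominator = 1 + 10.028×0.044117 = 1.4424.
N = 5470/1.4424 = 3792.24.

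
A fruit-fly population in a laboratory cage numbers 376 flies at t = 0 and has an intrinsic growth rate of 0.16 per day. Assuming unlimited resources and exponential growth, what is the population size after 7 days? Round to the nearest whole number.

1152 flies

N(t) = N₀·e^(rt) = 376 × e^(0.16×7) = 376 × e^1.12.
e^1.12 ≈ 3.0649, so N ≈ 376 × 3.0649 = 1152.39.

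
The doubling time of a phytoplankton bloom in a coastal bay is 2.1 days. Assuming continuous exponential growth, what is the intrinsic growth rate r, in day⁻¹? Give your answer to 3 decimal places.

r = ln(2)/t_d = 0.6931/2.1 = 0.33007.

0.330 per day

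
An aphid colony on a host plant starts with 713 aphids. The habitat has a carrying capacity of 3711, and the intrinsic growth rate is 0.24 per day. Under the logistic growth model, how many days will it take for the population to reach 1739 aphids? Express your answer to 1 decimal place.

5.5 days

A = (K − N₀)/N₀ = (3711 − 713)/713 = 4.2048.
Solve 3711/(1 + 4.2048·e^(−0.24t)) = 1739: 1 + 4.2048·e^(−0.24t) = 2.134, so e^(−0.24t) = 0.26969.
−0.24·t = ln(0.26969) = -1.3105, so t = 1.3105/0.24 = 5.4603.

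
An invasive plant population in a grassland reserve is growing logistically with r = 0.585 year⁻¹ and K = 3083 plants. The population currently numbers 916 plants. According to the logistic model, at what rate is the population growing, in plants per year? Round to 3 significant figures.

dN/dt = rN(1 − N/K) = 0.585 × 916 × (1 − 916/3083).
1 − 916/3083 = 0.70289; dN/dt = 0.585 × 916 × 0.70289 = 376.65.

377 plants per year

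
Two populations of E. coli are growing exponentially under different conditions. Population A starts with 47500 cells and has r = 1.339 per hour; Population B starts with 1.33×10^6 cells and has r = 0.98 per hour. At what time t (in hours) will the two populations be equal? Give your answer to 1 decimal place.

Set 47500·e^(1.339t) = 1.33×10^6·e^(0.98t).
e^((1.339 − 0.98)t) = 1.33×10^6/47500 → e^(0.359·t) = 28.
0.359·t = ln(28) = 3.3322, so t = 3.3322/0.359 = 9.2819.

9.3 hours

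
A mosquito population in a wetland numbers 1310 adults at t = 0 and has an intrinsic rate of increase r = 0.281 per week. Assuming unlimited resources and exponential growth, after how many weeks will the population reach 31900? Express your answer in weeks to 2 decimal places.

11.36 weeks

Set N₀·e^(rt) = 31900: e^(0.281·t) = 31900/1310 = 24.351.
0.281·t = ln(24.351) = 3.1926, so t = 3.1926/0.281 = 11.361.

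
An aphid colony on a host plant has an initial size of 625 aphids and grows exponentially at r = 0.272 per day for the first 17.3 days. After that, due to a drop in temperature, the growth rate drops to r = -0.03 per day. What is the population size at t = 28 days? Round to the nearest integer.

50129 aphids

Phase 1: N(17.3) = 625·e^(0.272×17.3) = 625·e^4.706 = 69102.9.
Phase 2 runs for 28 − 17.3 = 10.7 days at r = -0.03.
N(28) = 69102.9·e^(-0.03×10.7) = 69102.9·e^-0.321 = 50128.8.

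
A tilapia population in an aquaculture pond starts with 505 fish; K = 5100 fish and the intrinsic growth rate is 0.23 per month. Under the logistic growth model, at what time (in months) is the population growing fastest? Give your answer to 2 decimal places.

9.60 months

Logistic growth is fastest at N = K/2 = 2550.
A = (K − N₀)/N₀ = 9.099. Set K/(1 + A·e^(−rt)) = K/2 → A·e^(−rt) = 1.
e^(−0.23t) = 1/9.099 = 0.109902, so t = ln(9.099)/0.23 = 2.2082/0.23 = 9.6007.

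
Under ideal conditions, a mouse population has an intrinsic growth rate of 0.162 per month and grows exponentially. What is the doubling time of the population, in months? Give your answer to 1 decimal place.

Doubling time t_d = ln(2)/r = 0.6931/0.162 = 4.2787.

4.3 months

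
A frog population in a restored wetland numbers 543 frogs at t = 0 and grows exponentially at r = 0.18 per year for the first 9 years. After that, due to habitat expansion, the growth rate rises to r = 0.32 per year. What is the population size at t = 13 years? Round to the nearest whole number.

9869 frogs

Phase 1: N(9) = 543·e^(0.18×9) = 543·e^1.62 = 2743.83.
Phase 2 runs for 13 − 9 = 4 years at r = 0.32.
N(13) = 2743.83·e^(0.32×4) = 2743.83·e^1.28 = 9868.56.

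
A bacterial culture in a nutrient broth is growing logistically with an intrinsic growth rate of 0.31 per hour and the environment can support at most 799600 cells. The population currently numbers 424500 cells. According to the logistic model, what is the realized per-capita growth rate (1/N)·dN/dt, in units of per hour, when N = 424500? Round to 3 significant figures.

0.145 per hour

(1/N)·dN/dt = r(1 − N/K) = 0.31 × (1 − 424500/799600).
= 0.31 × 0.46911 = 0.14542.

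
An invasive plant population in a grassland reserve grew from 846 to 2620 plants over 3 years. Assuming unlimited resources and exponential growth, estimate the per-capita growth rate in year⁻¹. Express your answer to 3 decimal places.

From N(t) = N₀·e^(rt): e^(r·3) = 2620/846 = 3.0969.
r·3 = ln(3.0969) = 1.1304, so r = 1.1304/3 = 0.3768.

0.377 per year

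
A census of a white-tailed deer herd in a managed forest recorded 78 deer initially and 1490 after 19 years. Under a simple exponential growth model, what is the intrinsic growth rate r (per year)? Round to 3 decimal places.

0.155 per year

From N(t) = N₀·e^(rt): e^(r·19) = 1490/78 = 19.103.
r·19 = ln(19.103) = 2.9498, so r = 2.9498/19 = 0.15525.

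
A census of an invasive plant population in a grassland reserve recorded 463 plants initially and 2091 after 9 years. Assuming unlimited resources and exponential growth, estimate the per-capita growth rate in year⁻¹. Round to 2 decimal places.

From N(t) = N₀·e^(rt): e^(r·9) = 2091/463 = 4.5162.
r·9 = ln(4.5162) = 1.5077, so r = 1.5077/9 = 0.16752.

0.17 per year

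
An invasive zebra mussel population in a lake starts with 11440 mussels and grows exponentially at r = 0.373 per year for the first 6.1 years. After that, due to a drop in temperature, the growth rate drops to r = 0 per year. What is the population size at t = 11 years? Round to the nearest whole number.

111321 mussels

Phase 1: N(6.1) = 11440·e^(0.373×6.1) = 11440·e^2.275 = 111321.
Phase 2 runs for 11 − 6.1 = 4.9 years at r = 0.
N(11) = 111321·e^(0×4.9) = 111321·e^0 = 111321.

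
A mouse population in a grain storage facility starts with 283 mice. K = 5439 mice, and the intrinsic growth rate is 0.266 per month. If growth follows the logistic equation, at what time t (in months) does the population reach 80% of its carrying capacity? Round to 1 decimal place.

A = (K − N₀)/N₀ = (5439 − 283)/283 = 18.219.
Solve 5439/(1 + 18.219·e^(−0.266t)) = 4351.2: 1 + 18.219·e^(−0.266t) = 1.25, so e^(−0.266t) = 0.0137219.
−0.266·t = ln(0.0137219) = -4.2888, so t = 4.2888/0.266 = 16.123.

16.1 months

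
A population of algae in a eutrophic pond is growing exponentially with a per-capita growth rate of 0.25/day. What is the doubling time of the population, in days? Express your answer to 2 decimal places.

2.77 days

Doubling time t_d = ln(2)/r = 0.6931/0.25 = 2.7726.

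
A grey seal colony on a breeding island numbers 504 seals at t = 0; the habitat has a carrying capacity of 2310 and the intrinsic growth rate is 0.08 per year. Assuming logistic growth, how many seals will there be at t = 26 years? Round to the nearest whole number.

A = (K − N₀)/N₀ = (2310 − 504)/504 = 3.5833.
N(t) = K/(1 + A·e^(−rt)) = 2310/(1 + 3.5833×e^(−0.08×26)).
e^(−2.08) = 0.12493; denominator = 1 + 3.5833×0.12493 = 1.4477.
N = 2310/1.4477 = 1595.67.

1596 seals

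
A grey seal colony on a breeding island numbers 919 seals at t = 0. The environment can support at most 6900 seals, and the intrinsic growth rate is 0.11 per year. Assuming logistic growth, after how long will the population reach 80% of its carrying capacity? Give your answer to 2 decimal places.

A = (K − N₀)/N₀ = (6900 − 919)/919 = 6.5082.
Solve 6900/(1 + 6.5082·e^(−0.11t)) = 5520: 1 + 6.5082·e^(−0.11t) = 1.25, so e^(−0.11t) = 0.0384133.
−0.11·t = ln(0.0384133) = -3.2594, so t = 3.2594/0.11 = 29.63.

29.63 years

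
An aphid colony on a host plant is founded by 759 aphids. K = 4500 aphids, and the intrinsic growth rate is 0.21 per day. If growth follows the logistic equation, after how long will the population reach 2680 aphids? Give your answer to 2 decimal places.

9.44 days

A = (K − N₀)/N₀ = (4500 − 759)/759 = 4.9289.
Solve 4500/(1 + 4.9289·e^(−0.21t)) = 2680: 1 + 4.9289·e^(−0.21t) = 1.6791, so e^(−0.21t) = 0.137781.
−0.21·t = ln(0.137781) = -1.9821, so t = 1.9821/0.21 = 9.4385.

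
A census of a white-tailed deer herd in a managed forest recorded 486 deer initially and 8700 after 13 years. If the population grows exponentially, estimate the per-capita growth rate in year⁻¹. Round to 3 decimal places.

0.222 per year

From N(t) = N₀·e^(rt): e^(r·13) = 8700/486 = 17.901.
r·13 = ln(17.901) = 2.8849, so r = 2.8849/13 = 0.22191.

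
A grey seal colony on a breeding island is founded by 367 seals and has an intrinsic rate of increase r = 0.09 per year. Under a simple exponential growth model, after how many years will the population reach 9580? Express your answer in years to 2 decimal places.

36.25 years

Set N₀·e^(rt) = 9580: e^(0.09·t) = 9580/367 = 26.104.
0.09·t = ln(26.104) = 3.2621, so t = 3.2621/0.09 = 36.245.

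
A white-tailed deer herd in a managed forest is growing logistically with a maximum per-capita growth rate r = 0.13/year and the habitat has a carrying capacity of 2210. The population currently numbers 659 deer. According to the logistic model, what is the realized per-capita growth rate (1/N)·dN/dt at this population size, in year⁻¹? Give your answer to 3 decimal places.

(1/N)·dN/dt = r(1 − N/K) = 0.13 × (1 − 659/2210).
= 0.13 × 0.70181 = 0.091235.

0.091 per year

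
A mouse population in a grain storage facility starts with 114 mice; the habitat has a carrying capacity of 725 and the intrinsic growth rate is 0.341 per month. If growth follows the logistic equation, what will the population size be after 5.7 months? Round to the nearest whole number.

410 mice

A = (K − N₀)/N₀ = (725 − 114)/114 = 5.3596.
N(t) = K/(1 + A·e^(−rt)) = 725/(1 + 5.3596×e^(−0.341×5.7)).
e^(−1.944) = 0.14317; denominator = 1 + 5.3596×0.14317 = 1.7674.
N = 725/1.7674 = 410.217.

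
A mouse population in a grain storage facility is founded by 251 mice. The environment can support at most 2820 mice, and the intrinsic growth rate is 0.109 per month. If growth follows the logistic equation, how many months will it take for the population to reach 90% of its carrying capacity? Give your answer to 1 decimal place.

41.5 months

A = (K − N₀)/N₀ = (2820 − 251)/251 = 10.235.
Solve 2820/(1 + 10.235·e^(−0.109t)) = 2538: 1 + 10.235·e^(−0.109t) = 1.1111, so e^(−0.109t) = 0.0108559.
−0.109·t = ln(0.0108559) = -4.523, so t = 4.523/0.109 = 41.496.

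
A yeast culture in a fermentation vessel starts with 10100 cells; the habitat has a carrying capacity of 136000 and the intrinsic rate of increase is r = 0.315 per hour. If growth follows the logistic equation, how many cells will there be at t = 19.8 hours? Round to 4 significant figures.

A = (K − N₀)/N₀ = (136000 − 10100)/10100 = 12.465.
N(t) = K/(1 + A·e^(−rt)) = 136000/(1 + 12.465×e^(−0.315×19.8)).
e^(−6.237) = 0.0019557; denominator = 1 + 12.465×0.0019557 = 1.0244.
N = 136000/1.0244 = 132763.

132800 cells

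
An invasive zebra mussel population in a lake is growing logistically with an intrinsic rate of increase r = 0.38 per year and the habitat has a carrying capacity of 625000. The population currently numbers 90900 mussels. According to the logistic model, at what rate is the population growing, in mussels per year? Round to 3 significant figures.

29500 mussels per year

dN/dt = rN(1 − N/K) = 0.38 × 90900 × (1 − 90900/625000).
1 − 90900/625000 = 0.85456; dN/dt = 0.38 × 90900 × 0.85456 = 29518.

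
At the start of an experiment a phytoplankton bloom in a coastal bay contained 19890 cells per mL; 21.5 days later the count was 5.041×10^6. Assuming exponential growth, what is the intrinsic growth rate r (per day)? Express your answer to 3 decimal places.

From N(t) = N₀·e^(rt): e^(r·21.5) = 5.041×10^6/19890 = 253.44.
r·21.5 = ln(253.44) = 5.5351, so r = 5.5351/21.5 = 0.25745.

0.257 per day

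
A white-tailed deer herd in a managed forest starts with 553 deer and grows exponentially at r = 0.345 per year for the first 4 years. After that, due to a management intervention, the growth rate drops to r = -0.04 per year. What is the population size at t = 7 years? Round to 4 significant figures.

1950 deer

Phase 1: N(4) = 553·e^(0.345×4) = 553·e^1.38 = 2198.12.
Phase 2 runs for 7 − 4 = 3 years at r = -0.04.
N(7) = 2198.12·e^(-0.04×3) = 2198.12·e^-0.12 = 1949.56.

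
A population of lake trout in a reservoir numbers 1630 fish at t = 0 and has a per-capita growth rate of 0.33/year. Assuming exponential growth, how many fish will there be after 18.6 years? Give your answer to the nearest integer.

754896 fish

N(t) = N₀·e^(rt) = 1630 × e^(0.33×18.6) = 1630 × e^6.138.
e^6.138 ≈ 463.13, so N ≈ 1630 × 463.13 = 754896.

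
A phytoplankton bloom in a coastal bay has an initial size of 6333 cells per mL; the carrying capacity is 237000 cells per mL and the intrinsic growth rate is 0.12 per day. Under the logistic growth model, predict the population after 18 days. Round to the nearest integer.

45573 cells per mL

A = (K − N₀)/N₀ = (237000 − 6333)/6333 = 36.423.
N(t) = K/(1 + A·e^(−rt)) = 237000/(1 + 36.423×e^(−0.12×18)).
e^(−2.16) = 0.11533; denominator = 1 + 36.423×0.11533 = 5.2005.
N = 237000/5.2005 = 45572.6.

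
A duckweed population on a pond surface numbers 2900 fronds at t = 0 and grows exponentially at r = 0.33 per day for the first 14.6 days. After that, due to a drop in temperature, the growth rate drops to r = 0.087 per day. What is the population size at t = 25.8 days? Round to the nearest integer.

950617 fronds

Phase 1: N(14.6) = 2900·e^(0.33×14.6) = 2900·e^4.818 = 358780.
Phase 2 runs for 25.8 − 14.6 = 11.2 days at r = 0.087.
N(25.8) = 358780·e^(0.087×11.2) = 358780·e^0.9744 = 950617.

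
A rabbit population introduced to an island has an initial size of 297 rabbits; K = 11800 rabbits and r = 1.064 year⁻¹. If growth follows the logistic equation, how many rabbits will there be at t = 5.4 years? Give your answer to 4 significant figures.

10500 rabbits

A = (K − N₀)/N₀ = (11800 − 297)/297 = 38.731.
N(t) = K/(1 + A·e^(−rt)) = 11800/(1 + 38.731×e^(−1.064×5.4)).
e^(−5.746) = 0.0031968; denominator = 1 + 38.731×0.0031968 = 1.1238.
N = 11800/1.1238 = 10500.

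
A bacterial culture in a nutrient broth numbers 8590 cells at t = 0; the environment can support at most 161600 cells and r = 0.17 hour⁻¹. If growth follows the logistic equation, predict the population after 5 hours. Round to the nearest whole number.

A = (K − N₀)/N₀ = (161600 − 8590)/8590 = 17.813.
N(t) = K/(1 + A·e^(−rt)) = 161600/(1 + 17.813×e^(−0.17×5)).
e^(−0.85) = 0.42741; denominator = 1 + 17.813×0.42741 = 8.6134.
N = 161600/8.6134 = 18761.6.

18762 cells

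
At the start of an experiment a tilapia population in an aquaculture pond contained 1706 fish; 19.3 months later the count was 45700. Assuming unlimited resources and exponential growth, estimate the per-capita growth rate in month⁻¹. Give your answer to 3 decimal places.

From N(t) = N₀·e^(rt): e^(r·19.3) = 45700/1706 = 26.788.
r·19.3 = ln(26.788) = 3.2879, so r = 3.2879/19.3 = 0.17036.

0.170 per month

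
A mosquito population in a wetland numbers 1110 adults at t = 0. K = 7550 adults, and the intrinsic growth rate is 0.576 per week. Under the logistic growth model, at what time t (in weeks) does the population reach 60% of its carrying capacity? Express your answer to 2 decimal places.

A = (K − N₀)/N₀ = (7550 − 1110)/1110 = 5.8018.
Solve 7550/(1 + 5.8018·e^(−0.576t)) = 4530: 1 + 5.8018·e^(−0.576t) = 1.6667, so e^(−0.576t) = 0.114907.
−0.576·t = ln(0.114907) = -2.1636, so t = 2.1636/0.576 = 3.7563.

3.76 weeks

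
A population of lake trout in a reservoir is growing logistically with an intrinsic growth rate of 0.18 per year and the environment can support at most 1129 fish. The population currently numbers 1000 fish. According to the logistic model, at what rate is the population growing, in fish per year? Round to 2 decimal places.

dN/dt = rN(1 − N/K) = 0.18 × 1000 × (1 − 1000/1129).
1 − 1000/1129 = 0.11426; dN/dt = 0.18 × 1000 × 0.11426 = 20.567.

20.57 fish per year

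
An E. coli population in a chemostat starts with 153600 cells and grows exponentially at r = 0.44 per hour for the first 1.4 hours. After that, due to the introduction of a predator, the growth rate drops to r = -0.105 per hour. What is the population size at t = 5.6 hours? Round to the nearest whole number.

Phase 1: N(1.4) = 153600·e^(0.44×1.4) = 153600·e^0.616 = 284392.
Phase 2 runs for 5.6 − 1.4 = 4.2 hours at r = -0.105.
N(5.6) = 284392·e^(-0.105×4.2) = 284392·e^-0.441 = 182975.

182975 cells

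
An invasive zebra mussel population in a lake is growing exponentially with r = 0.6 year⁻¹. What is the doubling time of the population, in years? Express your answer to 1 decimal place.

Doubling time t_d = ln(2)/r = 0.6931/0.6 = 1.1552.

1.2 years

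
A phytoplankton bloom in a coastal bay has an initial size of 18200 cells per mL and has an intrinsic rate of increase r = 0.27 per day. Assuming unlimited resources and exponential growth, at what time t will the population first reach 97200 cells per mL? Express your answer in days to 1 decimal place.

Set N₀·e^(rt) = 97200: e^(0.27·t) = 97200/18200 = 5.3407.
0.27·t = ln(5.3407) = 1.6753, so t = 1.6753/0.27 = 6.205.

6.2 days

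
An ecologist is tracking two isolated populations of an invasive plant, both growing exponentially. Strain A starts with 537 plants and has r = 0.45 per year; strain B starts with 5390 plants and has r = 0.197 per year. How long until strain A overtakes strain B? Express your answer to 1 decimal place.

Set 537·e^(0.45t) = 5390·e^(0.197t).
e^((0.45 − 0.197)t) = 5390/537 → e^(0.253·t) = 10.037.
0.253·t = ln(10.037) = 2.3063, so t = 2.3063/0.253 = 9.1158.

9.1 years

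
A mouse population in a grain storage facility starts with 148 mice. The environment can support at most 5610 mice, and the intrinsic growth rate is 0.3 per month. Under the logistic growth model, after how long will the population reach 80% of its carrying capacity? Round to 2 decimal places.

A = (K − N₀)/N₀ = (5610 − 148)/148 = 36.905.
Solve 5610/(1 + 36.905·e^(−0.3t)) = 4488: 1 + 36.905·e^(−0.3t) = 1.25, so e^(−0.3t) = 0.00677408.
−0.3·t = ln(0.00677408) = -4.9947, so t = 4.9947/0.3 = 16.649.

16.65 months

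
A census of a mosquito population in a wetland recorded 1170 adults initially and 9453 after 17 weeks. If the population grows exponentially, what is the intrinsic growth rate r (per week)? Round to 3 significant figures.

0.123 per week

From N(t) = N₀·e^(rt): e^(r·17) = 9453/1170 = 8.0795.
r·17 = ln(8.0795) = 2.0893, so r = 2.0893/17 = 0.1229.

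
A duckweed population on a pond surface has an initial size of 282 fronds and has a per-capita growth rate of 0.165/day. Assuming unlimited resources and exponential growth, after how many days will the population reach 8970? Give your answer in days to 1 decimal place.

Set N₀·e^(rt) = 8970: e^(0.165·t) = 8970/282 = 31.809.
0.165·t = ln(31.809) = 3.4597, so t = 3.4597/0.165 = 20.968.

21.0 days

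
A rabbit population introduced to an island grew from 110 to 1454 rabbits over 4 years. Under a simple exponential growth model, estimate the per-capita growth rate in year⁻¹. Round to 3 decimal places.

From N(t) = N₀·e^(rt): e^(r·4) = 1454/110 = 13.218.
r·4 = ln(13.218) = 2.5816, so r = 2.5816/4 = 0.6454.

0.645 per year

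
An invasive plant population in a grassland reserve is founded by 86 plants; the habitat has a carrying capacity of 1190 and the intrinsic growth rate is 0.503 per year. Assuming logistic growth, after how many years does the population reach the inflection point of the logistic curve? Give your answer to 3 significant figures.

Logistic growth is fastest at N = K/2 = 595.
A = (K − N₀)/N₀ = 12.837. Set K/(1 + A·e^(−rt)) = K/2 → A·e^(−rt) = 1.
e^(−0.503t) = 1/12.837 = 0.0778986, so t = ln(12.837)/0.503 = 2.5523/0.503 = 5.0743.

5.07 years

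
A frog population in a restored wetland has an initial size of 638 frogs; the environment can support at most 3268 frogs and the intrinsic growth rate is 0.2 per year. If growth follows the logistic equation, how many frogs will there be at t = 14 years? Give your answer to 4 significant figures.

A = (K − N₀)/N₀ = (3268 − 638)/638 = 4.1223.
N(t) = K/(1 + A·e^(−rt)) = 3268/(1 + 4.1223×e^(−0.2×14)).
e^(−2.8) = 0.06081; denominator = 1 + 4.1223×0.06081 = 1.2507.
N = 3268/1.2507 = 2612.99.

2613 frogs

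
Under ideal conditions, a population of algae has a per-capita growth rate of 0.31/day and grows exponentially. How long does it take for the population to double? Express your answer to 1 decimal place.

Doubling time t_d = ln(2)/r = 0.6931/0.31 = 2.236.

2.2 days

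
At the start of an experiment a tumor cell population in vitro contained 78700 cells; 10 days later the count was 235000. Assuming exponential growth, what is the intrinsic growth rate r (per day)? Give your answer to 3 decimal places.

0.109 per day

From N(t) = N₀·e^(rt): e^(r·10) = 235000/78700 = 2.986.
r·10 = ln(2.986) = 1.0939, so r = 1.0939/10 = 0.10939.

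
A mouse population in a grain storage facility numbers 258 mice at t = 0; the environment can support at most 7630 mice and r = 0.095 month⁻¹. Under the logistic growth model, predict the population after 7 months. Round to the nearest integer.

486 mice

A = (K − N₀)/N₀ = (7630 − 258)/258 = 28.574.
N(t) = K/(1 + A·e^(−rt)) = 7630/(1 + 28.574×e^(−0.095×7)).
e^(−0.665) = 0.51427; denominator = 1 + 28.574×0.51427 = 15.695.
N = 7630/15.695 = 486.152.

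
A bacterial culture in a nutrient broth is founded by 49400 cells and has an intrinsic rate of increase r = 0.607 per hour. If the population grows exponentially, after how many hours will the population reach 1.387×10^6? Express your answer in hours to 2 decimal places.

Set N₀·e^(rt) = 1.387×10^6: e^(0.607·t) = 1.387×10^6/49400 = 28.077.
0.607·t = ln(28.077) = 3.3349, so t = 3.3349/0.607 = 5.4941.

5.49 hours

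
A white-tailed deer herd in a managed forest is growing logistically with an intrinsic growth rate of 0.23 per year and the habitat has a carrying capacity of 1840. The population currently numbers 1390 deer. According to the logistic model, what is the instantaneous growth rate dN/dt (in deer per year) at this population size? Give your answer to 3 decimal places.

78.187 deer per year

dN/dt = rN(1 − N/K) = 0.23 × 1390 × (1 − 1390/1840).
1 − 1390/1840 = 0.24457; dN/dt = 0.23 × 1390 × 0.24457 = 78.187.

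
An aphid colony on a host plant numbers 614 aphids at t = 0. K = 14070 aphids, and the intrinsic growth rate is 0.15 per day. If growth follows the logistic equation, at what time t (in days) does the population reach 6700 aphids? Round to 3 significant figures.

A = (K − N₀)/N₀ = (14070 − 614)/614 = 21.915.
Solve 14070/(1 + 21.915·e^(−0.15t)) = 6700: 1 + 21.915·e^(−0.15t) = 2.1, so e^(−0.15t) = 0.0501932.
−0.15·t = ln(0.0501932) = -2.9919, so t = 2.9919/0.15 = 19.946.

19.9 days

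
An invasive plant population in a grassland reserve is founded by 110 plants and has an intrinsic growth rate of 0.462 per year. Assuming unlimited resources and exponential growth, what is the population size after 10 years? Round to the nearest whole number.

11164 plants

N(t) = N₀·e^(rt) = 110 × e^(0.462×10) = 110 × e^4.62.
e^4.62 ≈ 101.49, so N ≈ 110 × 101.49 = 11164.3.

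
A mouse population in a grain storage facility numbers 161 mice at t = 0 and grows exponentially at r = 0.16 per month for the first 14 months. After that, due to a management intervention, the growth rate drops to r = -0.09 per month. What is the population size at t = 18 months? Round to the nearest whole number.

1055 mice

Phase 1: N(14) = 161·e^(0.16×14) = 161·e^2.24 = 1512.33.
Phase 2 runs for 18 − 14 = 4 months at r = -0.09.
N(18) = 1512.33·e^(-0.09×4) = 1512.33·e^-0.36 = 1055.11.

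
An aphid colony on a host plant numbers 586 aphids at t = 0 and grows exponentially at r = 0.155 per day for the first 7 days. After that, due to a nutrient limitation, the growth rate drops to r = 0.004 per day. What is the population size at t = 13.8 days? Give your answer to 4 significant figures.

Phase 1: N(7) = 586·e^(0.155×7) = 586·e^1.085 = 1734.23.
Phase 2 runs for 13.8 − 7 = 6.8 days at r = 0.004.
N(13.8) = 1734.23·e^(0.004×6.8) = 1734.23·e^0.0272 = 1782.05.

1782 aphids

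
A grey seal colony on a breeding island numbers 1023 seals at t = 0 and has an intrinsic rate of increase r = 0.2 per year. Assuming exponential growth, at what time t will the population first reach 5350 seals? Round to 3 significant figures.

8.27 years

Set N₀·e^(rt) = 5350: e^(0.2·t) = 5350/1023 = 5.2297.
0.2·t = ln(5.2297) = 1.6544, so t = 1.6544/0.2 = 8.2718.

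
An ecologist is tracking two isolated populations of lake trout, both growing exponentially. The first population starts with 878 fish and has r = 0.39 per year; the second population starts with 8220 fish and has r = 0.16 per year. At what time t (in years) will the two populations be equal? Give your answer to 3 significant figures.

Set 878·e^(0.39t) = 8220·e^(0.16t).
e^((0.39 − 0.16)t) = 8220/878 → e^(0.23·t) = 9.3622.
0.23·t = ln(9.3622) = 2.2367, so t = 2.2367/0.23 = 9.7247.

9.72 years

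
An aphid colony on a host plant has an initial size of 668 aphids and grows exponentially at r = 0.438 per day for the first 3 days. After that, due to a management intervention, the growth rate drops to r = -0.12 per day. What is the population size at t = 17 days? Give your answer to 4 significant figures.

463.3 aphids

Phase 1: N(3) = 668·e^(0.438×3) = 668·e^1.314 = 2485.65.
Phase 2 runs for 17 − 3 = 14 days at r = -0.12.
N(17) = 2485.65·e^(-0.12×14) = 2485.65·e^-1.68 = 463.26.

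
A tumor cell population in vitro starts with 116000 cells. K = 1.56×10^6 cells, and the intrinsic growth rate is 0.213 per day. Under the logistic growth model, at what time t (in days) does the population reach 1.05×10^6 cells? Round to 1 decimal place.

A = (K − N₀)/N₀ = (1.56×10^6 − 116000)/116000 = 12.448.
Solve 1.56×10^6/(1 + 12.448·e^(−0.213t)) = 1.05×10^6: 1 + 12.448·e^(−0.213t) = 1.4857, so e^(−0.213t) = 0.0390186.
−0.213·t = ln(0.0390186) = -3.2437, so t = 3.2437/0.213 = 15.229.

15.2 days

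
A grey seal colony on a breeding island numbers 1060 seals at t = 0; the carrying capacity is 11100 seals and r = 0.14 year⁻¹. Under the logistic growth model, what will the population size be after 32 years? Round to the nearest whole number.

A = (K − N₀)/N₀ = (11100 − 1060)/1060 = 9.4717.
N(t) = K/(1 + A·e^(−rt)) = 11100/(1 + 9.4717×e^(−0.14×32)).
e^(−4.48) = 0.011333; denominator = 1 + 9.4717×0.011333 = 1.1073.
N = 11100/1.1073 = 10024.

10024 seals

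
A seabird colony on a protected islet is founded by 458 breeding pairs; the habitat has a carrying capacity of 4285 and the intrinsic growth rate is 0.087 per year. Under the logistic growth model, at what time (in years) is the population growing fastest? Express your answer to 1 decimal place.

24.4 years

Logistic growth is fastest at N = K/2 = 2142.5.
A = (K − N₀)/N₀ = 8.3559. Set K/(1 + A·e^(−rt)) = K/2 → A·e^(−rt) = 1.
e^(−0.087t) = 1/8.3559 = 0.119676, so t = ln(8.3559)/0.087 = 2.123/0.087 = 24.402.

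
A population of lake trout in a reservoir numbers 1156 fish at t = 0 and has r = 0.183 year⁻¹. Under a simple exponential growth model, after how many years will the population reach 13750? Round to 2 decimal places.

13.53 years

Set N₀·e^(rt) = 13750: e^(0.183·t) = 13750/1156 = 11.894.
0.183·t = ln(11.894) = 2.4761, so t = 2.4761/0.183 = 13.53.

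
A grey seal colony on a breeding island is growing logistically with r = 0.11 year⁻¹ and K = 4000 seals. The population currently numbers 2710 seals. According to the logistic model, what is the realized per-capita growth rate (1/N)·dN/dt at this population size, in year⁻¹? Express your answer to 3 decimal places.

(1/N)·dN/dt = r(1 − N/K) = 0.11 × (1 − 2710/4000).
= 0.11 × 0.3225 = 0.035475.

0.035 per year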